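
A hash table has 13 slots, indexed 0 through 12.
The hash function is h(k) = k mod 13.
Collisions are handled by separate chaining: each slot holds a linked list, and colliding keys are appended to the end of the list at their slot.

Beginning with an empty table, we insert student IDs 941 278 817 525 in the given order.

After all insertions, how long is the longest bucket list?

3

Insert 941: h=5, bucket 5 empty -> new chain.
Insert 278: h=5, bucket 5 nonempty -> append to chain.
Insert 817: h=11, bucket 11 empty -> new chain.
Insert 525: h=5, bucket 5 nonempty -> append to chain.
Final buckets:
0: .
1: .
2: .
3: .
4: .
5: 941 -> 278 -> 525
6: .
7: .
8: .
9: .
10: .
11: 817
12: .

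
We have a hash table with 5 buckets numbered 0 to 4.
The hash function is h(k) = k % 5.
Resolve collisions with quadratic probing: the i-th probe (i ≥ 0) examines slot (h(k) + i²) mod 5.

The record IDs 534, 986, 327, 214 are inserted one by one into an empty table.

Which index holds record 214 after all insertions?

0

534 hashes to 4; slot 4 is free => place at 4.
986 hashes to 1; slot 1 is free => place at 1.
327 hashes to 2; slot 2 is free => place at 2.
214 hashes to 4; 4 taken => place at 0.
Table: [214, 986, 327, —, 534]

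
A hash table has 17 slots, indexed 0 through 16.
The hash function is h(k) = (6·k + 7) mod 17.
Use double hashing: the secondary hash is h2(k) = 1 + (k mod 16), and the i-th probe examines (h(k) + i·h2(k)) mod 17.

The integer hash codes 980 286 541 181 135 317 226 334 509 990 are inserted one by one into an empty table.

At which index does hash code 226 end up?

9

980 hashes to 5; slot 5 is free → place at 5.
286 hashes to 6; slot 6 is free → place at 6.
541 hashes to 6, h2=14; 6 taken → place at 3.
181 hashes to 5, h2=6; 5 taken → place at 11.
135 hashes to 1; slot 1 is free → place at 1.
317 hashes to 5, h2=14; 5 taken → place at 2.
226 hashes to 3, h2=3; 3,6 taken → place at 9.
334 hashes to 5, h2=15; 5,3,1 taken → place at 16.
509 hashes to 1, h2=14; 1 taken → place at 15.
990 hashes to 14; slot 14 is free → place at 14.
Table: [-, 135, 317, 541, -, 980, 286, -, -, 226, -, 181, -, -, 990, 509, 334]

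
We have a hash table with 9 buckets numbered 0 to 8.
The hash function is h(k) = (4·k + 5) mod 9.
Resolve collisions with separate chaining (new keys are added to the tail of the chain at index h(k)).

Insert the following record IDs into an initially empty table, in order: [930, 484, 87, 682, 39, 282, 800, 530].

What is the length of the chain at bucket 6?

930 → bucket 8
484 → bucket 6
87 → bucket 2
682 → bucket 6 (collision)
39 → bucket 8 (collision)
282 → bucket 8 (collision)
800 → bucket 1
530 → bucket 1 (collision)
Final buckets:
0: _
1: 800 -> 530
2: 87
3: _
4: _
5: _
6: 484 -> 682
7: _
8: 930 -> 39 -> 282

2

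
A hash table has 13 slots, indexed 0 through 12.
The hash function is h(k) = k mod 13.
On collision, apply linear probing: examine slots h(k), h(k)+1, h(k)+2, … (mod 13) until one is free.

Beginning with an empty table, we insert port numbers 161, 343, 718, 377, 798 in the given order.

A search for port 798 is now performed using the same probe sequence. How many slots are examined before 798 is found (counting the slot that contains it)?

3

Insert 161: h=5, slot 5 empty => index 5.
Insert 343: h=5, slot 5 occupied => index 6.
Insert 718: h=3, slot 3 empty => index 3.
Insert 377: h=0, slot 0 empty => index 0.
Insert 798: h=5, slots 5,6 occupied => index 7.
Table: [377, ., ., 718, ., 161, 343, 798, ., ., ., ., .]
Lookup 798: h=5, probe 5,6,7 → found at 7.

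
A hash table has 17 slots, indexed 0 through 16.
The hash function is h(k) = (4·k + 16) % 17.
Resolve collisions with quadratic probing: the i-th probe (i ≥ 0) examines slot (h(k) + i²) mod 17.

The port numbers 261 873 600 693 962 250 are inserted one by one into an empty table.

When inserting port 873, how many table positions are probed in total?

261: h=6 => slot 6
873: h=6, probe 6,7 => slot 7
600: h=2 => slot 2
693: h=0 => slot 0
962: h=5 => slot 5
250: h=13 => slot 13
Table: [693, ∅, 600, ∅, ∅, 962, 261, 873, ∅, ∅, ∅, ∅, ∅, 250, ∅, ∅, ∅]

2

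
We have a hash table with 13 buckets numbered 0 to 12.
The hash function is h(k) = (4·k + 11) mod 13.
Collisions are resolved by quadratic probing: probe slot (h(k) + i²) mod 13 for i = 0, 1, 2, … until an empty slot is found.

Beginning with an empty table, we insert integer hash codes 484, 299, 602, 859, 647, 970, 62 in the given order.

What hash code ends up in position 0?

62

484: h=10 => slot 10
299: h=11 => slot 11
602: h=1 => slot 1
859: h=2 => slot 2
647: h=12 => slot 12
970: h=4 => slot 4
62: h=12, probe 12,0 => slot 0
Table: [62, 602, 859, —, 970, —, —, —, —, —, 484, 299, 647]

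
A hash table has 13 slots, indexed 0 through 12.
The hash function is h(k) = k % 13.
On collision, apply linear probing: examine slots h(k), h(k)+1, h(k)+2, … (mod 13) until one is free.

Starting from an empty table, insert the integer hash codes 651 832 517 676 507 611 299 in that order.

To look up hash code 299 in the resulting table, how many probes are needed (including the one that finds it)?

651: h=1 => slot 1
832: h=0 => slot 0
517: h=10 => slot 10
676: h=0, probe 0,1,2 => slot 2
507: h=0, probe 0,1,2,3 => slot 3
611: h=0, probe 0,1,2,3,4 => slot 4
299: h=0, probe 0,1,2,3,4,5 => slot 5
Table: [832, 651, 676, 507, 611, 299, ∅, ∅, ∅, ∅, 517, ∅, ∅]
Lookup 299: h=0, probe 0,1,2,3,4,5 → found at 5.

6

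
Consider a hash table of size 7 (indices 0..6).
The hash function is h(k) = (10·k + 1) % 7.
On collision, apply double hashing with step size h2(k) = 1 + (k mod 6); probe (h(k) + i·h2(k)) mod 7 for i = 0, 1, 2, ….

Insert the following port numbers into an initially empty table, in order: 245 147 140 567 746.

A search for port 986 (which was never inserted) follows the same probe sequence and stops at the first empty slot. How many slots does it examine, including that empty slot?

4

245: h=1 -> slot 1
147: h=1, h2=4, probe 1,5 -> slot 5
140: h=1, h2=3, probe 1,4 -> slot 4
567: h=1, h2=4, probe 1,5,2 -> slot 2
746: h=6 -> slot 6
Table: [_, 245, 567, _, 140, 147, 746]
Lookup 986: h=5, h2=3, probe 5,1,4,0 → slot 0 empty, not found.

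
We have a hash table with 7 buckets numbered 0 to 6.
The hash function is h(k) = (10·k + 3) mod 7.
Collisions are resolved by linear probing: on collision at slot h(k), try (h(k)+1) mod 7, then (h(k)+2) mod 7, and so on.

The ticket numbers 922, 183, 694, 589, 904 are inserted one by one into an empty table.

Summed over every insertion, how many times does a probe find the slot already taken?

6

Insert 922: h=4, slot 4 empty => index 4.
Insert 183: h=6, slot 6 empty => index 6.
Insert 694: h=6, slot 6 occupied => index 0.
Insert 589: h=6, slots 6,0 occupied => index 1.
Insert 904: h=6, slots 6,0,1 occupied => index 2.
Table: [694, 589, 904, ., 922, ., 183]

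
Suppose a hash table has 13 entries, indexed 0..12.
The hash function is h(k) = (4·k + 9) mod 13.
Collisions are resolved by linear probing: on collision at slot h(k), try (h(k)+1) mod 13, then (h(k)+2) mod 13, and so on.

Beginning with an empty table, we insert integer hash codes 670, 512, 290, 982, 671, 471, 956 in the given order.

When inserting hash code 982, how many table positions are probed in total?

670: h=11 => slot 11
512: h=3 => slot 3
290: h=12 => slot 12
982: h=11, probe 11,12,0 => slot 0
671: h=2 => slot 2
471: h=8 => slot 8
956: h=11, probe 11,12,0,1 => slot 1
Table: [982, 956, 671, 512, ∅, ∅, ∅, ∅, 471, ∅, ∅, 670, 290]

3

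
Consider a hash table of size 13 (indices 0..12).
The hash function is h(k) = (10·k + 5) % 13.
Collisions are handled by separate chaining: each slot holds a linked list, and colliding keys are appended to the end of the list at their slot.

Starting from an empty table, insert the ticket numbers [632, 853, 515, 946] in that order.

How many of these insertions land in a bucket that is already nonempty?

632 -> bucket 7
853 -> bucket 7 (collision)
515 -> bucket 7 (collision)
946 -> bucket 1
Final buckets:
0: —
1: 946
2: —
3: —
4: —
5: —
6: —
7: 632 -> 853 -> 515
8: —
9: —
10: —
11: —
12: —

2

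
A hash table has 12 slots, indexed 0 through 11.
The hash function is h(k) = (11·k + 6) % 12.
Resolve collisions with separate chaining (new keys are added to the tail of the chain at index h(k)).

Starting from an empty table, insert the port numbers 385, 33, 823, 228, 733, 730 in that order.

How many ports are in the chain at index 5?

2

Insert 385: h=5, bucket 5 empty -> new chain.
Insert 33: h=9, bucket 9 empty -> new chain.
Insert 823: h=11, bucket 11 empty -> new chain.
Insert 228: h=6, bucket 6 empty -> new chain.
Insert 733: h=5, bucket 5 nonempty -> append to chain.
Insert 730: h=8, bucket 8 empty -> new chain.
Final buckets:
0: -
1: -
2: -
3: -
4: -
5: 385 -> 733
6: 228
7: -
8: 730
9: 33
10: -
11: 823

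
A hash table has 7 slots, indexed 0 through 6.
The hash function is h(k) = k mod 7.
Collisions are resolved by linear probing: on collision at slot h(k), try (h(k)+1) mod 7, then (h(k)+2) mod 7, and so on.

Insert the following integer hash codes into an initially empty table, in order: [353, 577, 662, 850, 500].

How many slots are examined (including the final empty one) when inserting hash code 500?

353 hashes to 3; slot 3 is free -> place at 3.
577 hashes to 3; 3 taken -> place at 4.
662 hashes to 4; 4 taken -> place at 5.
850 hashes to 3; 3,4,5 taken -> place at 6.
500 hashes to 3; 3,4,5,6 taken -> place at 0.
Table: [500, _, _, 353, 577, 662, 850]

5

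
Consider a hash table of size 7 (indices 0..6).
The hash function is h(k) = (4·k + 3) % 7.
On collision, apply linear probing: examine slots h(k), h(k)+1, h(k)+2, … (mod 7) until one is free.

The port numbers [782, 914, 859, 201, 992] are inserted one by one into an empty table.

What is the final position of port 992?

6

782: h=2 → slot 2
914: h=5 → slot 5
859: h=2, probe 2,3 → slot 3
201: h=2, probe 2,3,4 → slot 4
992: h=2, probe 2,3,4,5,6 → slot 6
Table: [∅, ∅, 782, 859, 201, 914, 992]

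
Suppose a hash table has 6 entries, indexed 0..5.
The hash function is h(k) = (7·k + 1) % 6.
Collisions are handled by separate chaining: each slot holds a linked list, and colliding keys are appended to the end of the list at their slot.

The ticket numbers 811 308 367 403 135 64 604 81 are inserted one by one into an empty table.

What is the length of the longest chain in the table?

811 -> bucket 2
308 -> bucket 3
367 -> bucket 2 (collision)
403 -> bucket 2 (collision)
135 -> bucket 4
64 -> bucket 5
604 -> bucket 5 (collision)
81 -> bucket 4 (collision)
Final buckets:
0: .
1: .
2: 811 -> 367 -> 403
3: 308
4: 135 -> 81
5: 64 -> 604

3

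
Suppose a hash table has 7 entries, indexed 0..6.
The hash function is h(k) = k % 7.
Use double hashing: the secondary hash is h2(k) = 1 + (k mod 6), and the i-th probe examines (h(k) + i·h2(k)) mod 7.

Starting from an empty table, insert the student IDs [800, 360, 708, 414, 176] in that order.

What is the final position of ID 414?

800 hashes to 2; slot 2 is free -> place at 2.
360 hashes to 3; slot 3 is free -> place at 3.
708 hashes to 1; slot 1 is free -> place at 1.
414 hashes to 1, h2=1; 1,2,3 taken -> place at 4.
176 hashes to 1, h2=3; 1,4 taken -> place at 0.
Table: [176, 708, 800, 360, 414, _, _]

4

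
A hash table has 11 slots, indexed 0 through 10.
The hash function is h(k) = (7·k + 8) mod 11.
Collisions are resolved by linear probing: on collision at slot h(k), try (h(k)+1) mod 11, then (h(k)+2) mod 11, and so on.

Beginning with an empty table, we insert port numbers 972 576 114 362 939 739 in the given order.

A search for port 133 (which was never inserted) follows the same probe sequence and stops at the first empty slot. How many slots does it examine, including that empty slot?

972: h=3 → slot 3
576: h=3, probe 3,4 → slot 4
114: h=3, probe 3,4,5 → slot 5
362: h=1 → slot 1
939: h=3, probe 3,4,5,6 → slot 6
739: h=0 → slot 0
Table: [739, 362, ∅, 972, 576, 114, 939, ∅, ∅, ∅, ∅]
Lookup 133: h=4, probe 4,5,6,7 → slot 7 empty, not found.

4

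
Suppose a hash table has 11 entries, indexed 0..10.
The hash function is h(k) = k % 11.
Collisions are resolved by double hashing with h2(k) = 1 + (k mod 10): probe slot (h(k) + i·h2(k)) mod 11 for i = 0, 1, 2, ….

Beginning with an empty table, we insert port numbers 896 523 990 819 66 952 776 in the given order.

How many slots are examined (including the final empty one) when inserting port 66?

896 hashes to 5; slot 5 is free -> place at 5.
523 hashes to 6; slot 6 is free -> place at 6.
990 hashes to 0; slot 0 is free -> place at 0.
819 hashes to 5, h2=10; 5 taken -> place at 4.
66 hashes to 0, h2=7; 0 taken -> place at 7.
952 hashes to 6, h2=3; 6 taken -> place at 9.
776 hashes to 6, h2=7; 6 taken -> place at 2.
Table: [990, ., 776, ., 819, 896, 523, 66, ., 952, .]

2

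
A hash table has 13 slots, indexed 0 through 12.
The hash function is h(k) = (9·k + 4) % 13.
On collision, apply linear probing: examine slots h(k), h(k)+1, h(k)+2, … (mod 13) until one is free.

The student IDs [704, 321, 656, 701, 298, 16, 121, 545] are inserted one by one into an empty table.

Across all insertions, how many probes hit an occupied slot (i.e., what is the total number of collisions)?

704: h=9 => slot 9
321: h=7 => slot 7
656: h=6 => slot 6
701: h=8 => slot 8
298: h=8, probe 8,9,10 => slot 10
16: h=5 => slot 5
121: h=1 => slot 1
545: h=8, probe 8,9,10,11 => slot 11
Table: [—, 121, —, —, —, 16, 656, 321, 701, 704, 298, 545, —]

5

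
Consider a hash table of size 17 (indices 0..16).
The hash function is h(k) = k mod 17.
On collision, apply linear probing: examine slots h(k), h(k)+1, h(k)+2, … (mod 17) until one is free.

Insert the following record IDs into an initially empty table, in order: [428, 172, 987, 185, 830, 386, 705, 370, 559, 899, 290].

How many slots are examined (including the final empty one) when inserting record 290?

4

428 hashes to 3; slot 3 is free => place at 3.
172 hashes to 2; slot 2 is free => place at 2.
987 hashes to 1; slot 1 is free => place at 1.
185 hashes to 15; slot 15 is free => place at 15.
830 hashes to 14; slot 14 is free => place at 14.
386 hashes to 12; slot 12 is free => place at 12.
705 hashes to 8; slot 8 is free => place at 8.
370 hashes to 13; slot 13 is free => place at 13.
559 hashes to 15; 15 taken => place at 16.
899 hashes to 15; 15,16 taken => place at 0.
290 hashes to 1; 1,2,3 taken => place at 4.
Table: [899, 987, 172, 428, 290, _, _, _, 705, _, _, _, 386, 370, 830, 185, 559]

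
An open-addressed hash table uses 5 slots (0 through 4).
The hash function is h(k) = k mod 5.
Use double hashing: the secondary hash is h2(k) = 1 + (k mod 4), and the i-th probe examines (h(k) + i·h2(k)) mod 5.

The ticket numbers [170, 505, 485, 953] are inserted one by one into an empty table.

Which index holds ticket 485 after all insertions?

170: h=0 => slot 0
505: h=0, h2=2, probe 0,2 => slot 2
485: h=0, h2=2, probe 0,2,4 => slot 4
953: h=3 => slot 3
Table: [170, _, 505, 953, 485]

4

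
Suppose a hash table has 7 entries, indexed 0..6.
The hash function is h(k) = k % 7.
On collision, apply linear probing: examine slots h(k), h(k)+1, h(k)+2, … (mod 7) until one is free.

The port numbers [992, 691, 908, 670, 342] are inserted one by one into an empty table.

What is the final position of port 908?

Insert 992: h=5, slot 5 empty → index 5.
Insert 691: h=5, slot 5 occupied → index 6.
Insert 908: h=5, slots 5,6 occupied → index 0.
Insert 670: h=5, slots 5,6,0 occupied → index 1.
Insert 342: h=6, slots 6,0,1 occupied → index 2.
Table: [908, 670, 342, _, _, 992, 691]

0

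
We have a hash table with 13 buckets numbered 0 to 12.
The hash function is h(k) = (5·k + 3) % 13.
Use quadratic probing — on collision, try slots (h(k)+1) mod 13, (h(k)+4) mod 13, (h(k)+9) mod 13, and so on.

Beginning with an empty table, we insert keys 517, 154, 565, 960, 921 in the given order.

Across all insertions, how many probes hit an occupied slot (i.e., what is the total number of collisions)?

Insert 517: h=1, slot 1 empty => index 1.
Insert 154: h=6, slot 6 empty => index 6.
Insert 565: h=7, slot 7 empty => index 7.
Insert 960: h=6, slots 6,7 occupied => index 10.
Insert 921: h=6, slots 6,7,10 occupied => index 2.
Table: [_, 517, 921, _, _, _, 154, 565, _, _, 960, _, _]

5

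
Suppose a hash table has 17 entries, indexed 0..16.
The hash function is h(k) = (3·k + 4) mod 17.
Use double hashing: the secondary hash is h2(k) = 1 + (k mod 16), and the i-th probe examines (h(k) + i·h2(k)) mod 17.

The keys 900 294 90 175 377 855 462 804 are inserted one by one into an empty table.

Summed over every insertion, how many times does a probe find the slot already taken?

900: h=1 → slot 1
294: h=2 → slot 2
90: h=2, h2=11, probe 2,13 → slot 13
175: h=2, h2=16, probe 2,1,0 → slot 0
377: h=13, h2=10, probe 13,6 → slot 6
855: h=2, h2=8, probe 2,10 → slot 10
462: h=13, h2=15, probe 13,11 → slot 11
804: h=2, h2=5, probe 2,7 → slot 7
Table: [175, 900, 294, ∅, ∅, ∅, 377, 804, ∅, ∅, 855, 462, ∅, 90, ∅, ∅, ∅]

7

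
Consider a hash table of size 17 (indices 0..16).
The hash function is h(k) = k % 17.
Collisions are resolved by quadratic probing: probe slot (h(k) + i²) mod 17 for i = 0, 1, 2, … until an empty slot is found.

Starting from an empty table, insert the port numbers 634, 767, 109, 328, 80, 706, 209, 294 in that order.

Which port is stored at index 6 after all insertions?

634 hashes to 5; slot 5 is free → place at 5.
767 hashes to 2; slot 2 is free → place at 2.
109 hashes to 7; slot 7 is free → place at 7.
328 hashes to 5; 5 taken → place at 6.
80 hashes to 12; slot 12 is free → place at 12.
706 hashes to 9; slot 9 is free → place at 9.
209 hashes to 5; 5,6,9 taken → place at 14.
294 hashes to 5; 5,6,9,14 taken → place at 4.
Table: [_, _, 767, _, 294, 634, 328, 109, _, 706, _, _, 80, _, 209, _, _]

328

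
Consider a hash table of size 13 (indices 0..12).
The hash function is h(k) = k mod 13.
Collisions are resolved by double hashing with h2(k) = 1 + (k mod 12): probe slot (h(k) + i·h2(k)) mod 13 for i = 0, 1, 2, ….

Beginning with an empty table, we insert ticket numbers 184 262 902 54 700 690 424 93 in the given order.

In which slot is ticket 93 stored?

12

184: h=2 -> slot 2
262: h=2, h2=11, probe 2,0 -> slot 0
902: h=5 -> slot 5
54: h=2, h2=7, probe 2,9 -> slot 9
700: h=11 -> slot 11
690: h=1 -> slot 1
424: h=8 -> slot 8
93: h=2, h2=10, probe 2,12 -> slot 12
Table: [262, 690, 184, -, -, 902, -, -, 424, 54, -, 700, 93]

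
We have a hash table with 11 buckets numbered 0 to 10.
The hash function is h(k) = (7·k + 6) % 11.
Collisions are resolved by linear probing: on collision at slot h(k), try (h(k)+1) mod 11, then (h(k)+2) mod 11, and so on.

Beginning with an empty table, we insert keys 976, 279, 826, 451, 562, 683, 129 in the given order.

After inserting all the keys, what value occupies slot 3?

976 hashes to 7; slot 7 is free => place at 7.
279 hashes to 1; slot 1 is free => place at 1.
826 hashes to 2; slot 2 is free => place at 2.
451 hashes to 6; slot 6 is free => place at 6.
562 hashes to 2; 2 taken => place at 3.
683 hashes to 2; 2,3 taken => place at 4.
129 hashes to 7; 7 taken => place at 8.
Table: [., 279, 826, 562, 683, ., 451, 976, 129, ., .]

562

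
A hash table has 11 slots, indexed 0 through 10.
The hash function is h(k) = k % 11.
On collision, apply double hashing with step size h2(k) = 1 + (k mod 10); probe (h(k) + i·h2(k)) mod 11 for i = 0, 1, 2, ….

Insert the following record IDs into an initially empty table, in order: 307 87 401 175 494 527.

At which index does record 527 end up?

307: h=10 -> slot 10
87: h=10, h2=8, probe 10,7 -> slot 7
401: h=5 -> slot 5
175: h=10, h2=6, probe 10,5,0 -> slot 0
494: h=10, h2=5, probe 10,4 -> slot 4
527: h=10, h2=8, probe 10,7,4,1 -> slot 1
Table: [175, 527, ∅, ∅, 494, 401, ∅, 87, ∅, ∅, 307]

1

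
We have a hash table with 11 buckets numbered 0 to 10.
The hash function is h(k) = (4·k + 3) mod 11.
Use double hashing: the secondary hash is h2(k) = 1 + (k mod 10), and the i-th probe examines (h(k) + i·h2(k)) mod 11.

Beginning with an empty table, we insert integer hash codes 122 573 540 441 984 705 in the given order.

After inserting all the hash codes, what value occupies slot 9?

122: h=7 → slot 7
573: h=7, h2=4, probe 7,0 → slot 0
540: h=7, h2=1, probe 7,8 → slot 8
441: h=7, h2=2, probe 7,9 → slot 9
984: h=1 → slot 1
705: h=7, h2=6, probe 7,2 → slot 2
Table: [573, 984, 705, —, —, —, —, 122, 540, 441, —]

441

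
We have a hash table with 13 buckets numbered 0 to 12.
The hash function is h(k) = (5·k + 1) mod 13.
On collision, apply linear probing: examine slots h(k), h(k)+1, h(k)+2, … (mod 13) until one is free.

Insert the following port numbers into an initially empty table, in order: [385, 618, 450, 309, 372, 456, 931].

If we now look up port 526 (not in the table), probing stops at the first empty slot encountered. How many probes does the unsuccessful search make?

3

385: h=2 => slot 2
618: h=10 => slot 10
450: h=2, probe 2,3 => slot 3
309: h=12 => slot 12
372: h=2, probe 2,3,4 => slot 4
456: h=6 => slot 6
931: h=2, probe 2,3,4,5 => slot 5
Table: [_, _, 385, 450, 372, 931, 456, _, _, _, 618, _, 309]
Lookup 526: h=5, probe 5,6,7 → slot 7 empty, not found.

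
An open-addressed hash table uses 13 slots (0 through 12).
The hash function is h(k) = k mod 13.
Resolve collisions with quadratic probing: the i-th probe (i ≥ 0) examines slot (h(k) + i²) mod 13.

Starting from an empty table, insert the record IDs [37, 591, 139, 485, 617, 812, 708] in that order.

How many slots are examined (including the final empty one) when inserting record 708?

4

Insert 37: h=11, slot 11 empty → index 11.
Insert 591: h=6, slot 6 empty → index 6.
Insert 139: h=9, slot 9 empty → index 9.
Insert 485: h=4, slot 4 empty → index 4.
Insert 617: h=6, slot 6 occupied → index 7.
Insert 812: h=6, slots 6,7 occupied → index 10.
Insert 708: h=6, slots 6,7,10 occupied → index 2.
Table: [∅, ∅, 708, ∅, 485, ∅, 591, 617, ∅, 139, 812, 37, ∅]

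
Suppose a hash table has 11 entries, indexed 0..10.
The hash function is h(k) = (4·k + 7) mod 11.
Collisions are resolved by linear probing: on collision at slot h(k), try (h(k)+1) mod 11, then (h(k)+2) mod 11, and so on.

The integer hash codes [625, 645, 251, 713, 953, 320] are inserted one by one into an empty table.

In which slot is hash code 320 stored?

625: h=10 → slot 10
645: h=2 → slot 2
251: h=10, probe 10,0 → slot 0
713: h=10, probe 10,0,1 → slot 1
953: h=2, probe 2,3 → slot 3
320: h=0, probe 0,1,2,3,4 → slot 4
Table: [251, 713, 645, 953, 320, _, _, _, _, _, 625]

4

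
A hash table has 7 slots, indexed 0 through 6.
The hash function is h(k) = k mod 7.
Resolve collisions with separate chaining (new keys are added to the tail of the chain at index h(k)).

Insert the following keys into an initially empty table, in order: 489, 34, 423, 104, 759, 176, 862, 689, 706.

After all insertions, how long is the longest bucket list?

Insert 489: h=6, bucket 6 empty → new chain.
Insert 34: h=6, bucket 6 nonempty → append to chain.
Insert 423: h=3, bucket 3 empty → new chain.
Insert 104: h=6, bucket 6 nonempty → append to chain.
Insert 759: h=3, bucket 3 nonempty → append to chain.
Insert 176: h=1, bucket 1 empty → new chain.
Insert 862: h=1, bucket 1 nonempty → append to chain.
Insert 689: h=3, bucket 3 nonempty → append to chain.
Insert 706: h=6, bucket 6 nonempty → append to chain.
Final buckets:
0: .
1: 176 -> 862
2: .
3: 423 -> 759 -> 689
4: .
5: .
6: 489 -> 34 -> 104 -> 706

4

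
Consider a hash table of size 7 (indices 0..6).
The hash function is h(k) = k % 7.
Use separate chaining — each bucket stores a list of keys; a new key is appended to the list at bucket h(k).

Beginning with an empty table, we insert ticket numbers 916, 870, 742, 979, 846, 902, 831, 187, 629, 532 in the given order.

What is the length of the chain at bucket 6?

5

Insert 916: h=6, bucket 6 empty → new chain.
Insert 870: h=2, bucket 2 empty → new chain.
Insert 742: h=0, bucket 0 empty → new chain.
Insert 979: h=6, bucket 6 nonempty → append to chain.
Insert 846: h=6, bucket 6 nonempty → append to chain.
Insert 902: h=6, bucket 6 nonempty → append to chain.
Insert 831: h=5, bucket 5 empty → new chain.
Insert 187: h=5, bucket 5 nonempty → append to chain.
Insert 629: h=6, bucket 6 nonempty → append to chain.
Insert 532: h=0, bucket 0 nonempty → append to chain.
Final buckets:
0: 742 -> 532
1: .
2: 870
3: .
4: .
5: 831 -> 187
6: 916 -> 979 -> 846 -> 902 -> 629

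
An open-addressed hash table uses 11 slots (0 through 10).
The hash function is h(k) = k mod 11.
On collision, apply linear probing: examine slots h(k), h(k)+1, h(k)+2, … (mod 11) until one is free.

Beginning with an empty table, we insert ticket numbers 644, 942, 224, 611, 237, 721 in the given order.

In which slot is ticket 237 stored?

Insert 644: h=6, slot 6 empty => index 6.
Insert 942: h=7, slot 7 empty => index 7.
Insert 224: h=4, slot 4 empty => index 4.
Insert 611: h=6, slots 6,7 occupied => index 8.
Insert 237: h=6, slots 6,7,8 occupied => index 9.
Insert 721: h=6, slots 6,7,8,9 occupied => index 10.
Table: [∅, ∅, ∅, ∅, 224, ∅, 644, 942, 611, 237, 721]

9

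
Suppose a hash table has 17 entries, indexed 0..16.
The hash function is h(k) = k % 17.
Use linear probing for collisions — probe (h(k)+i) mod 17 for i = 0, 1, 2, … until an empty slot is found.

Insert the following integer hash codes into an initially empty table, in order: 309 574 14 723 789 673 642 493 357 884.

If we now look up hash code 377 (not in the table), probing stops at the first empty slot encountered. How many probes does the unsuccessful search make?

2

Insert 309: h=3, slot 3 empty -> index 3.
Insert 574: h=13, slot 13 empty -> index 13.
Insert 14: h=14, slot 14 empty -> index 14.
Insert 723: h=9, slot 9 empty -> index 9.
Insert 789: h=7, slot 7 empty -> index 7.
Insert 673: h=10, slot 10 empty -> index 10.
Insert 642: h=13, slots 13,14 occupied -> index 15.
Insert 493: h=0, slot 0 empty -> index 0.
Insert 357: h=0, slot 0 occupied -> index 1.
Insert 884: h=0, slots 0,1 occupied -> index 2.
Table: [493, 357, 884, 309, ∅, ∅, ∅, 789, ∅, 723, 673, ∅, ∅, 574, 14, 642, ∅]
Lookup 377: h=3, probe 3,4 → slot 4 empty, not found.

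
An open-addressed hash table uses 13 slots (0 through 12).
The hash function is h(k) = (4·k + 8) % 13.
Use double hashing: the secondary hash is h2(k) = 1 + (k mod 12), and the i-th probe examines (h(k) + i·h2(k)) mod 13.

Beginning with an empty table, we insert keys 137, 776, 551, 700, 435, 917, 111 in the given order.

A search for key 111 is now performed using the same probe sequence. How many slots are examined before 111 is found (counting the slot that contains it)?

137 hashes to 10; slot 10 is free → place at 10.
776 hashes to 5; slot 5 is free → place at 5.
551 hashes to 2; slot 2 is free → place at 2.
700 hashes to 0; slot 0 is free → place at 0.
435 hashes to 6; slot 6 is free → place at 6.
917 hashes to 10, h2=6; 10 taken → place at 3.
111 hashes to 10, h2=4; 10 taken → place at 1.
Table: [700, 111, 551, 917, ∅, 776, 435, ∅, ∅, ∅, 137, ∅, ∅]
Lookup 111: h=10, h2=4, probe 10,1 → found at 1.

2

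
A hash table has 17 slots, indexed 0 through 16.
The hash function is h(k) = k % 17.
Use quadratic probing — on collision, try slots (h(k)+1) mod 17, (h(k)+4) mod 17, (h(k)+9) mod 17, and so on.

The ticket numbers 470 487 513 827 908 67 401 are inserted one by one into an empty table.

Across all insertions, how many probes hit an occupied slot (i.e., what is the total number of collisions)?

3

470: h=11 -> slot 11
487: h=11, probe 11,12 -> slot 12
513: h=3 -> slot 3
827: h=11, probe 11,12,15 -> slot 15
908: h=7 -> slot 7
67: h=16 -> slot 16
401: h=10 -> slot 10
Table: [-, -, -, 513, -, -, -, 908, -, -, 401, 470, 487, -, -, 827, 67]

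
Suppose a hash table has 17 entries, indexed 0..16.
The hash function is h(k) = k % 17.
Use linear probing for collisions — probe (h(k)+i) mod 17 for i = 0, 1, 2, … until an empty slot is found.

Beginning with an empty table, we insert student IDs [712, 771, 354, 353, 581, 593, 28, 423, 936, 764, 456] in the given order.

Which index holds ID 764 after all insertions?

2

Insert 712: h=15, slot 15 empty => index 15.
Insert 771: h=6, slot 6 empty => index 6.
Insert 354: h=14, slot 14 empty => index 14.
Insert 353: h=13, slot 13 empty => index 13.
Insert 581: h=3, slot 3 empty => index 3.
Insert 593: h=15, slot 15 occupied => index 16.
Insert 28: h=11, slot 11 empty => index 11.
Insert 423: h=15, slots 15,16 occupied => index 0.
Insert 936: h=1, slot 1 empty => index 1.
Insert 764: h=16, slots 16,0,1 occupied => index 2.
Insert 456: h=14, slots 14,15,16,0,1,2,3 occupied => index 4.
Table: [423, 936, 764, 581, 456, _, 771, _, _, _, _, 28, _, 353, 354, 712, 593]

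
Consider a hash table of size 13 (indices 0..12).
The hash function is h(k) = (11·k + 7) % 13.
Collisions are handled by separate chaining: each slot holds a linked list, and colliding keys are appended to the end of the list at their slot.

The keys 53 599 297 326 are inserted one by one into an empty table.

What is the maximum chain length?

3

Insert 53: h=5, bucket 5 empty -> new chain.
Insert 599: h=5, bucket 5 nonempty -> append to chain.
Insert 297: h=11, bucket 11 empty -> new chain.
Insert 326: h=5, bucket 5 nonempty -> append to chain.
Final buckets:
0: —
1: —
2: —
3: —
4: —
5: 53 -> 599 -> 326
6: —
7: —
8: —
9: —
10: —
11: 297
12: —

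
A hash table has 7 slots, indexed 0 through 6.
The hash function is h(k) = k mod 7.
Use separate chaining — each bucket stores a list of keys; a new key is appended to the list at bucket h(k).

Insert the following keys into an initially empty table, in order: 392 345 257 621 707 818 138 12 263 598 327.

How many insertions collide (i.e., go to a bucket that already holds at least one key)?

5

Insert 392: h=0, bucket 0 empty -> new chain.
Insert 345: h=2, bucket 2 empty -> new chain.
Insert 257: h=5, bucket 5 empty -> new chain.
Insert 621: h=5, bucket 5 nonempty -> append to chain.
Insert 707: h=0, bucket 0 nonempty -> append to chain.
Insert 818: h=6, bucket 6 empty -> new chain.
Insert 138: h=5, bucket 5 nonempty -> append to chain.
Insert 12: h=5, bucket 5 nonempty -> append to chain.
Insert 263: h=4, bucket 4 empty -> new chain.
Insert 598: h=3, bucket 3 empty -> new chain.
Insert 327: h=5, bucket 5 nonempty -> append to chain.
Final buckets:
0: 392 -> 707
1: _
2: 345
3: 598
4: 263
5: 257 -> 621 -> 138 -> 12 -> 327
6: 818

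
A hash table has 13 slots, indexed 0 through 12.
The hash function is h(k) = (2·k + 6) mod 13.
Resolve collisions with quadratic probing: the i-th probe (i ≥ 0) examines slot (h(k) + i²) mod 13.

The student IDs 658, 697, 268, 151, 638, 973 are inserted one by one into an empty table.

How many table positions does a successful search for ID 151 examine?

4

658: h=9 -> slot 9
697: h=9, probe 9,10 -> slot 10
268: h=9, probe 9,10,0 -> slot 0
151: h=9, probe 9,10,0,5 -> slot 5
638: h=8 -> slot 8
973: h=2 -> slot 2
Table: [268, ∅, 973, ∅, ∅, 151, ∅, ∅, 638, 658, 697, ∅, ∅]
Lookup 151: h=9, probe 9,10,0,5 → found at 5.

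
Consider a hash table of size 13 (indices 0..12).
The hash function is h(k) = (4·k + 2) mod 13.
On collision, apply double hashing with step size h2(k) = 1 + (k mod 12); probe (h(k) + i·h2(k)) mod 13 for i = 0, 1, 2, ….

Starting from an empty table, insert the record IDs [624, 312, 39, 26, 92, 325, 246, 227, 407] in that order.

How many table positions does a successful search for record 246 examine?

Insert 624: h=2, slot 2 empty -> index 2.
Insert 312: h=2, h2=1, slot 2 occupied -> index 3.
Insert 39: h=2, h2=4, slot 2 occupied -> index 6.
Insert 26: h=2, h2=3, slot 2 occupied -> index 5.
Insert 92: h=6, h2=9, slots 6,2 occupied -> index 11.
Insert 325: h=2, h2=2, slot 2 occupied -> index 4.
Insert 246: h=11, h2=7, slots 11,5 occupied -> index 12.
Insert 227: h=0, slot 0 empty -> index 0.
Insert 407: h=5, h2=12, slots 5,4,3,2 occupied -> index 1.
Table: [227, 407, 624, 312, 325, 26, 39, ∅, ∅, ∅, ∅, 92, 246]
Lookup 246: h=11, h2=7, probe 11,5,12 → found at 12.

3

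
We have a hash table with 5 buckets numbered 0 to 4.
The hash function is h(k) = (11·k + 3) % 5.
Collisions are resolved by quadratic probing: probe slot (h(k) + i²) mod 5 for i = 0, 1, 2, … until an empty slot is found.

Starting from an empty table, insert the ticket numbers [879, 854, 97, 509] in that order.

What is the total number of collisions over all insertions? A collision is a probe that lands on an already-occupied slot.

879 hashes to 2; slot 2 is free => place at 2.
854 hashes to 2; 2 taken => place at 3.
97 hashes to 0; slot 0 is free => place at 0.
509 hashes to 2; 2,3 taken => place at 1.
Table: [97, 509, 879, 854, ∅]

3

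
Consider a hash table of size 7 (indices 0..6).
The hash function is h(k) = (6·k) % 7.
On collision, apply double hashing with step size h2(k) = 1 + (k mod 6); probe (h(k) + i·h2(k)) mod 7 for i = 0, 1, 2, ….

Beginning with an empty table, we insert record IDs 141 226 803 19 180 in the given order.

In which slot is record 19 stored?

4

141 hashes to 6; slot 6 is free → place at 6.
226 hashes to 5; slot 5 is free → place at 5.
803 hashes to 2; slot 2 is free → place at 2.
19 hashes to 2, h2=2; 2 taken → place at 4.
180 hashes to 2, h2=1; 2 taken → place at 3.
Table: [—, —, 803, 180, 19, 226, 141]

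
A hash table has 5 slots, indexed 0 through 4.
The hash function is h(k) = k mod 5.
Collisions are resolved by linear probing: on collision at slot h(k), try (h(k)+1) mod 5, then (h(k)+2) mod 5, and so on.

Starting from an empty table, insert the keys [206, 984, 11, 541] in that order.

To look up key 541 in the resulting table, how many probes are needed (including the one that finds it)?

3

Insert 206: h=1, slot 1 empty → index 1.
Insert 984: h=4, slot 4 empty → index 4.
Insert 11: h=1, slot 1 occupied → index 2.
Insert 541: h=1, slots 1,2 occupied → index 3.
Table: [-, 206, 11, 541, 984]
Lookup 541: h=1, probe 1,2,3 → found at 3.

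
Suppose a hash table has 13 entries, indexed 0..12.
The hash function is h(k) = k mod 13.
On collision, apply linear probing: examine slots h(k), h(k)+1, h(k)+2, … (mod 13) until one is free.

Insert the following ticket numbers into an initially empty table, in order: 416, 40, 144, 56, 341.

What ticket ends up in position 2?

144

416 hashes to 0; slot 0 is free -> place at 0.
40 hashes to 1; slot 1 is free -> place at 1.
144 hashes to 1; 1 taken -> place at 2.
56 hashes to 4; slot 4 is free -> place at 4.
341 hashes to 3; slot 3 is free -> place at 3.
Table: [416, 40, 144, 341, 56, ., ., ., ., ., ., ., .]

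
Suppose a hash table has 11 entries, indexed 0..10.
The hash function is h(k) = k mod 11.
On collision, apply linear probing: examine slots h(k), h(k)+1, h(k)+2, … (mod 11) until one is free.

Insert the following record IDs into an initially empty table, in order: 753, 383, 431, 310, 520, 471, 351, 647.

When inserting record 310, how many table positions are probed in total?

Insert 753: h=5, slot 5 empty -> index 5.
Insert 383: h=9, slot 9 empty -> index 9.
Insert 431: h=2, slot 2 empty -> index 2.
Insert 310: h=2, slot 2 occupied -> index 3.
Insert 520: h=3, slot 3 occupied -> index 4.
Insert 471: h=9, slot 9 occupied -> index 10.
Insert 351: h=10, slot 10 occupied -> index 0.
Insert 647: h=9, slots 9,10,0 occupied -> index 1.
Table: [351, 647, 431, 310, 520, 753, -, -, -, 383, 471]

2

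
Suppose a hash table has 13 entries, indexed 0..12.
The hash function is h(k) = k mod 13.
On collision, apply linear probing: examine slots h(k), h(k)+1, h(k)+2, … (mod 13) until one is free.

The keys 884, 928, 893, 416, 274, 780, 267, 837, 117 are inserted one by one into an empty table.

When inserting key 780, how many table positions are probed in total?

Insert 884: h=0, slot 0 empty → index 0.
Insert 928: h=5, slot 5 empty → index 5.
Insert 893: h=9, slot 9 empty → index 9.
Insert 416: h=0, slot 0 occupied → index 1.
Insert 274: h=1, slot 1 occupied → index 2.
Insert 780: h=0, slots 0,1,2 occupied → index 3.
Insert 267: h=7, slot 7 empty → index 7.
Insert 837: h=5, slot 5 occupied → index 6.
Insert 117: h=0, slots 0,1,2,3 occupied → index 4.
Table: [884, 416, 274, 780, 117, 928, 837, 267, ., 893, ., ., .]

4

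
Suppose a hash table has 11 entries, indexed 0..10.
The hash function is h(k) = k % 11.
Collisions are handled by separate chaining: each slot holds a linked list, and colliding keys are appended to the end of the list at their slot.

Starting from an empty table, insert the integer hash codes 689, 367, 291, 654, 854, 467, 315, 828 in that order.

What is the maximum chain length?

3

Insert 689: h=7, bucket 7 empty -> new chain.
Insert 367: h=4, bucket 4 empty -> new chain.
Insert 291: h=5, bucket 5 empty -> new chain.
Insert 654: h=5, bucket 5 nonempty -> append to chain.
Insert 854: h=7, bucket 7 nonempty -> append to chain.
Insert 467: h=5, bucket 5 nonempty -> append to chain.
Insert 315: h=7, bucket 7 nonempty -> append to chain.
Insert 828: h=3, bucket 3 empty -> new chain.
Final buckets:
0: ∅
1: ∅
2: ∅
3: 828
4: 367
5: 291 -> 654 -> 467
6: ∅
7: 689 -> 854 -> 315
8: ∅
9: ∅
10: ∅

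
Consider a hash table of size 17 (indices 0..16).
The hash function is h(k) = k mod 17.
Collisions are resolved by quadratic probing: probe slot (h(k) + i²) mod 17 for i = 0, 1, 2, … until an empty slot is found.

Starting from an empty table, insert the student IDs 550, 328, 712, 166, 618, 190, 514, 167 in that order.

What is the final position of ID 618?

7

550: h=6 -> slot 6
328: h=5 -> slot 5
712: h=15 -> slot 15
166: h=13 -> slot 13
618: h=6, probe 6,7 -> slot 7
190: h=3 -> slot 3
514: h=4 -> slot 4
167: h=14 -> slot 14
Table: [-, -, -, 190, 514, 328, 550, 618, -, -, -, -, -, 166, 167, 712, -]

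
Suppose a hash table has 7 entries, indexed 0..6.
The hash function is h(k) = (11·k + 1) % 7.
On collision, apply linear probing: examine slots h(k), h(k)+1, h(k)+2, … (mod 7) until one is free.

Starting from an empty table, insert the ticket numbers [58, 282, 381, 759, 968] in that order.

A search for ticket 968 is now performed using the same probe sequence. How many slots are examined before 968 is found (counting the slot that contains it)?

3

58: h=2 → slot 2
282: h=2, probe 2,3 → slot 3
381: h=6 → slot 6
759: h=6, probe 6,0 → slot 0
968: h=2, probe 2,3,4 → slot 4
Table: [759, -, 58, 282, 968, -, 381]
Lookup 968: h=2, probe 2,3,4 → found at 4.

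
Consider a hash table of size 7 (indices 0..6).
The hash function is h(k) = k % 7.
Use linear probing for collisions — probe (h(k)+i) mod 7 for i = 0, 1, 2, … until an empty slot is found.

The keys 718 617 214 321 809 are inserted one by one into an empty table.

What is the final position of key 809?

0

Insert 718: h=4, slot 4 empty -> index 4.
Insert 617: h=1, slot 1 empty -> index 1.
Insert 214: h=4, slot 4 occupied -> index 5.
Insert 321: h=6, slot 6 empty -> index 6.
Insert 809: h=4, slots 4,5,6 occupied -> index 0.
Table: [809, 617, -, -, 718, 214, 321]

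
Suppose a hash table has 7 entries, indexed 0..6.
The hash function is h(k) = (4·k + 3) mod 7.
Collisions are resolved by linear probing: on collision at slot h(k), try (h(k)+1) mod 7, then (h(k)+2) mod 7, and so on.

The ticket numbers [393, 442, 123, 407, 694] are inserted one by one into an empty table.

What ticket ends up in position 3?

694

393 hashes to 0; slot 0 is free → place at 0.
442 hashes to 0; 0 taken → place at 1.
123 hashes to 5; slot 5 is free → place at 5.
407 hashes to 0; 0,1 taken → place at 2.
694 hashes to 0; 0,1,2 taken → place at 3.
Table: [393, 442, 407, 694, -, 123, -]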